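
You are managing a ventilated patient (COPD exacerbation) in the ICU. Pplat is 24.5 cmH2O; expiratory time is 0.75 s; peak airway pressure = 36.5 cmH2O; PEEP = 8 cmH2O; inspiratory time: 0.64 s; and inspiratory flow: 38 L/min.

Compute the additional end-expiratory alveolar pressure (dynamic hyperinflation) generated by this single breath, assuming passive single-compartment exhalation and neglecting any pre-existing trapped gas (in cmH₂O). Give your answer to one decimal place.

Flow: 38 L/min ÷ 60 = 0.6333 L/s.
Vt = flow × Ti = 0.6333 L/s × 0.64 s × 1000 mL/L = 405.31 mL.
R = (PIP − Pplat)/V̇ = (36.5 − 24.5) / 0.6333 = 12.0/0.6333 = 18.948 cmH2O·s/L.
C = Vt/(Pplat − PEEP) = 405.31 / (24.5 − 8) = 405.31/16.5 = 24.564 mL/cmH2O.
τ = R × C = 18.948 × 0.02456 L/cmH2O = 0.4654 s.
Fraction remaining = e^(−Te/τ) = e^(−0.75/0.4654) = 0.1996; trapped volume = 405.31 × 0.1996 = 80.9 mL.
Additional alveolar pressure from trapping ≈ V_trapped / C = 80.9 / 24.564 = 3.293 cmH2O.

3.3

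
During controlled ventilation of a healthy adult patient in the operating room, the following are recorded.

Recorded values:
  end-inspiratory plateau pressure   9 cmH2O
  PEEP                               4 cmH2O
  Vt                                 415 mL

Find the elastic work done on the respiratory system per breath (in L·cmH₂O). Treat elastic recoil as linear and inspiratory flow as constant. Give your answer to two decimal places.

Elastic work ≈ ½ × (Pplat − PEEP) × Vt = 0.5 × (9 − 4) × 0.415 L = 0.5 × 5.0 × 0.415 = 1.038 L·cmH2O.

1.04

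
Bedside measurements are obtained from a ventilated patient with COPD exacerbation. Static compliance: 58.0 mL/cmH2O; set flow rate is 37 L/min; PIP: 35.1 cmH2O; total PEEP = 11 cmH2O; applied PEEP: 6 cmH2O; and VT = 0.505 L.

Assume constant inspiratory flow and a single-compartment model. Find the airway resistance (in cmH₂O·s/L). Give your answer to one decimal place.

25.0

Flow: 37 L/min ÷ 60 = 0.6167 L/s.
Total PEEP = 11 cmH2O (set 6 + intrinsic 5); this is the baseline alveolar pressure.
Equation of motion (constant flow): PIP = Vt/C + R·V̇ + PEEP.
R·V̇ = PIP − Vt/C − PEEP = 35.1 − 505/58.0 − 11 = 35.1 − 8.707 − 11 = 15.393 cmH2O.
R = 15.393 / 0.6167 = 24.96 cmH2O·s/L.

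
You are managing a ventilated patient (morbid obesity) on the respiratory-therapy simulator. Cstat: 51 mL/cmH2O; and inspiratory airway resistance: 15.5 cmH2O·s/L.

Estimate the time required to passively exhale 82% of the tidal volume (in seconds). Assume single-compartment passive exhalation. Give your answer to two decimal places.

τ = R × C = 15.5 × 51 mL/cmH2O = 15.5 × 0.051 L/cmH2O = 0.7905 s.
Exhaled fraction f = 1 − e^(−t/τ) → t = −τ·ln(1 − f) = −0.7905·ln(0.18) = 1.356 s.

1.36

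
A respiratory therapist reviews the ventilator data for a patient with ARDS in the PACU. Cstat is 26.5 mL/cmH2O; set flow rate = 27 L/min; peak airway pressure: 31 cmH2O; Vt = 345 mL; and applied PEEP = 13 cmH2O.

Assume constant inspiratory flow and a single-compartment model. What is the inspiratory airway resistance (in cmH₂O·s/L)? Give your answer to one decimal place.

11.1

Flow: 27 L/min ÷ 60 = 0.45 L/s.
Equation of motion (constant flow): PIP = Vt/C + R·V̇ + PEEP.
R·V̇ = PIP − Vt/C − PEEP = 31 − 345/26.5 − 13 = 31 − 13.019 − 13 = 4.981 cmH2O.
R = 4.981 / 0.45 = 11.069 cmH2O·s/L.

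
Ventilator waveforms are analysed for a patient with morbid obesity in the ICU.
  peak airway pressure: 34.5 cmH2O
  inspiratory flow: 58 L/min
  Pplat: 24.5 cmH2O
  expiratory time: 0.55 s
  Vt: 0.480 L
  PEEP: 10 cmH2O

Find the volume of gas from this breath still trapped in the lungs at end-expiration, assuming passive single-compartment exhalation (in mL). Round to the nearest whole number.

Flow: 58 L/min ÷ 60 = 0.9667 L/s.
R = (PIP − Pplat)/V̇ = (34.5 − 24.5) / 0.9667 = 10.0/0.9667 = 10.344 cmH2O·s/L.
C = Vt/(Pplat − PEEP) = 480.0 / (24.5 − 10) = 480.0/14.5 = 33.103 mL/cmH2O.
τ = R × C = 10.344 × 0.0331 L/cmH2O = 0.3424 s.
Fraction remaining = e^(−Te/τ) = e^(−0.55/0.3424) = 0.2006.
Trapped volume = 480.0 × 0.2006 = 96.288 mL.

96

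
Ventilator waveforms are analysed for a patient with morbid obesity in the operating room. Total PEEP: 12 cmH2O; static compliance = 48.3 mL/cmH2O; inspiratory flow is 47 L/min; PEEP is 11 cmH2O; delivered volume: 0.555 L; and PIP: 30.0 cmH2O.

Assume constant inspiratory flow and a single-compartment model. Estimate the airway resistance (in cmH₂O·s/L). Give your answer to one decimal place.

Flow: 47 L/min ÷ 60 = 0.7833 L/s.
Total PEEP = 12 cmH2O (set 11 + intrinsic 1); this is the baseline alveolar pressure.
Equation of motion (constant flow): PIP = Vt/C + R·V̇ + PEEP.
R·V̇ = PIP − Vt/C − PEEP = 30.0 − 555/48.3 − 12 = 30.0 − 11.491 − 12 = 6.509 cmH2O.
R = 6.509 / 0.7833 = 8.31 cmH2O·s/L.

8.3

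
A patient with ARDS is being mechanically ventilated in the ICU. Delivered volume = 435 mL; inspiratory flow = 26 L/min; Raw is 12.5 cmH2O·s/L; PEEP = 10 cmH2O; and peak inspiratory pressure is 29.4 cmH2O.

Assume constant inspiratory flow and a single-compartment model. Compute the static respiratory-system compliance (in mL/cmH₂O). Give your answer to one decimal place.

Flow: 26 L/min ÷ 60 = 0.4333 L/s.
Equation of motion (constant flow): PIP = Vt/C + R·V̇ + PEEP.
Vt/C = PIP − R·V̇ − PEEP = 29.4 − 12.5×0.4333 − 10 = 29.4 − 5.416 − 10 = 13.984 cmH2O.
C = Vt / 13.984 = 435 / 13.984 = 31.107 mL/cmH2O.

31.1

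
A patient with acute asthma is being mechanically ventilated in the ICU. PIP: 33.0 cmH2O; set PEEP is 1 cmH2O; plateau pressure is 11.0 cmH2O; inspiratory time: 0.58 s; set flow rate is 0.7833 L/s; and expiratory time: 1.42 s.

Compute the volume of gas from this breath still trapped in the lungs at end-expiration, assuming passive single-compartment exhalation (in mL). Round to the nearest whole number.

Vt = flow × Ti = 0.7833 L/s × 0.58 s × 1000 mL/L = 454.31 mL.
R = (PIP − Pplat)/V̇ = (33.0 − 11.0) / 0.7833 = 22.0/0.7833 = 28.086 cmH2O·s/L.
C = Vt/(Pplat − PEEP) = 454.31 / (11.0 − 1) = 454.31/10.0 = 45.431 mL/cmH2O.
τ = R × C = 28.086 × 0.04543 L/cmH2O = 1.276 s.
Fraction remaining = e^(−Te/τ) = e^(−1.42/1.276) = 0.3286.
Trapped volume = 454.31 × 0.3286 = 149.29 mL.

149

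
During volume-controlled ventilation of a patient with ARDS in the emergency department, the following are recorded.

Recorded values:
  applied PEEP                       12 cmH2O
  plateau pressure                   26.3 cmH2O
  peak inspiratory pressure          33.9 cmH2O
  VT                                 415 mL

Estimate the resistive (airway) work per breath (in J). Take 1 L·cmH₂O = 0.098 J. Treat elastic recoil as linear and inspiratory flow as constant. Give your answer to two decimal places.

0.31

With constant inspiratory flow the resistive pressure is constant at PIP − Pplat = 33.9 − 26.3 = 7.6 cmH2O, so resistive work = 7.6 × 0.415 = 3.154 L·cmH2O.
× 0.098 J/(L·cmH2O) → 0.3091 J.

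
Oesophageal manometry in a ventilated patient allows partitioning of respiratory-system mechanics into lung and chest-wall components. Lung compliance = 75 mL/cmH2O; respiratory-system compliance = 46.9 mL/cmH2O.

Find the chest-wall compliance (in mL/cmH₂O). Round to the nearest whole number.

125

1/Ccw = 1/Crs − 1/CL.
1/Ccw = 1/46.9 − 1/75 = 0.007989.
Ccw = 125.17 mL/cmH2O.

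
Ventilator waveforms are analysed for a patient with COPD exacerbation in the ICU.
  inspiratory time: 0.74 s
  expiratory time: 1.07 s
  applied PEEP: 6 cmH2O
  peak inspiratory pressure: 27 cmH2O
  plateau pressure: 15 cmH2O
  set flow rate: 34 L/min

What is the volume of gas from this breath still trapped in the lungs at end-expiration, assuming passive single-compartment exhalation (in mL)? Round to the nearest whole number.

Flow: 34 L/min ÷ 60 = 0.5667 L/s.
Vt = flow × Ti = 0.5667 L/s × 0.74 s × 1000 mL/L = 419.36 mL.
R = (PIP − Pplat)/V̇ = (27 − 15) / 0.5667 = 12.0/0.5667 = 21.175 cmH2O·s/L.
C = Vt/(Pplat − PEEP) = 419.36 / (15 − 6) = 419.36/9.0 = 46.596 mL/cmH2O.
τ = R × C = 21.175 × 0.0466 L/cmH2O = 0.9868 s.
Fraction remaining = e^(−Te/τ) = e^(−1.07/0.9868) = 0.3381.
Trapped volume = 419.36 × 0.3381 = 141.79 mL.

142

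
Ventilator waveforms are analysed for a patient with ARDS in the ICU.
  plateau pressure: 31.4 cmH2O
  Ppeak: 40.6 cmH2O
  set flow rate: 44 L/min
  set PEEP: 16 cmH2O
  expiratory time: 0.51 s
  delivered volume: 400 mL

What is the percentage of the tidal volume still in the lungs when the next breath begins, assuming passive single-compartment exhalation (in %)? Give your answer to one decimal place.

Flow: 44 L/min ÷ 60 = 0.7333 L/s.
R = (PIP − Pplat)/V̇ = (40.6 − 31.4) / 0.7333 = 9.2/0.7333 = 12.546 cmH2O·s/L.
C = Vt/(Pplat − PEEP) = 400.0 / (31.4 − 16) = 400.0/15.4 = 25.974 mL/cmH2O.
τ = R × C = 12.546 × 0.02597 L/cmH2O = 0.3258 s.
Fraction remaining at end-expiration = e^(−Te/τ) = e^(−0.51/0.3258) = 0.209 → 20.9%.

20.9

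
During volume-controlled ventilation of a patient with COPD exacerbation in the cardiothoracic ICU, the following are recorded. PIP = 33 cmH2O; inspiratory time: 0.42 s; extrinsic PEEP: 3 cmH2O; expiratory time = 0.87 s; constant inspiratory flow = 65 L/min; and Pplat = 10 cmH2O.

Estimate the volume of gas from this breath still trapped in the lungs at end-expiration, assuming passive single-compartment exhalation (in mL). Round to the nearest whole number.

Flow: 65 L/min ÷ 60 = 1.0833 L/s.
Vt = flow × Ti = 1.0833 L/s × 0.42 s × 1000 mL/L = 454.99 mL.
R = (PIP − Pplat)/V̇ = (33 − 10) / 1.0833 = 23.0/1.0833 = 21.231 cmH2O·s/L.
C = Vt/(Pplat − PEEP) = 454.99 / (10 − 3) = 454.99/7.0 = 64.999 mL/cmH2O.
τ = R × C = 21.231 × 0.065 L/cmH2O = 1.38 s.
Fraction remaining = e^(−Te/τ) = e^(−0.87/1.38) = 0.5324.
Trapped volume = 454.99 × 0.5324 = 242.24 mL.

242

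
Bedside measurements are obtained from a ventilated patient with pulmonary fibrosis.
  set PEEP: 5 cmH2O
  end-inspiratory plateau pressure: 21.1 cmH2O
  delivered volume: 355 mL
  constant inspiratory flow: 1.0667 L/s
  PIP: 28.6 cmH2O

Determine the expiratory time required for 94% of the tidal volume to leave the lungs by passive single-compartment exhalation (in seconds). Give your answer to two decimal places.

R = (PIP − Pplat)/V̇ = (28.6 − 21.1) / 1.0667 = 7.5/1.0667 = 7.031 cmH2O·s/L.
C = Vt/(Pplat − PEEP) = 355.0 / (21.1 − 5) = 355.0/16.1 = 22.05 mL/cmH2O.
τ = R × C = 7.031 × 0.02205 L/cmH2O = 0.155 s.
t = −τ·ln(1 − 0.94) = −0.155·ln(0.06) = 0.4361 s.

0.44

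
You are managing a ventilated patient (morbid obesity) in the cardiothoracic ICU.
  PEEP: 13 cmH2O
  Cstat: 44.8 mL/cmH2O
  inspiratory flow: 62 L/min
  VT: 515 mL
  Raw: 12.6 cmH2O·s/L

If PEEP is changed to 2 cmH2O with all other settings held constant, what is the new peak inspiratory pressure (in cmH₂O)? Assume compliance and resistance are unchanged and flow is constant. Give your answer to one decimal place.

Flow: 62 L/min ÷ 60 = 1.0333 L/s.
PIP = Vt/C + R·V̇ + PEEP (constant-flow equation of motion).
Only the baseline term changes: ΔPIP = ΔPEEP = 2 − 13 = -11.0 cmH2O.
Original PIP = 515/44.8 + 12.6×1.0333 + 13 = 37.515 cmH2O; new PIP = 37.515 + (-11.0) = 26.515 cmH2O.

26.5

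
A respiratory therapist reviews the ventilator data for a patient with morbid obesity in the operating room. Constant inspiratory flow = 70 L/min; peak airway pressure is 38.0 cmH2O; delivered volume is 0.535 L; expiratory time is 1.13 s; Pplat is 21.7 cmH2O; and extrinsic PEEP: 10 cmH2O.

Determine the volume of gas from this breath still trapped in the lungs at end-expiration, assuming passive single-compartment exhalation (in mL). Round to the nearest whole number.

Flow: 70 L/min ÷ 60 = 1.1667 L/s.
R = (PIP − Pplat)/V̇ = (38.0 − 21.7) / 1.1667 = 16.3/1.1667 = 13.971 cmH2O·s/L.
C = Vt/(Pplat − PEEP) = 535.0 / (21.7 − 10) = 535.0/11.7 = 45.726 mL/cmH2O.
τ = R × C = 13.971 × 0.04573 L/cmH2O = 0.6389 s.
Fraction remaining = e^(−Te/τ) = e^(−1.13/0.6389) = 0.1706.
Trapped volume = 535.0 × 0.1706 = 91.271 mL.

91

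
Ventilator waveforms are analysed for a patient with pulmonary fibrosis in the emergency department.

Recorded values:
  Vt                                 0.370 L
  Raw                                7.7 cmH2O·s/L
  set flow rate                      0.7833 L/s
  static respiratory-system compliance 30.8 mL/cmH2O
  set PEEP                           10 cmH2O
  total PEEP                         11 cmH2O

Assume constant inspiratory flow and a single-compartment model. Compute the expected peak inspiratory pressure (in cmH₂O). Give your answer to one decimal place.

29.0

Total PEEP = 11 cmH2O (set 10 + intrinsic 1); this is the baseline alveolar pressure.
Equation of motion (constant flow): PIP = Vt/C + R·V̇ + PEEP.
PIP = 370/30.8 + 7.7×0.7833 + 11 = 12.013 + 6.031 + 11 = 29.044 cmH2O.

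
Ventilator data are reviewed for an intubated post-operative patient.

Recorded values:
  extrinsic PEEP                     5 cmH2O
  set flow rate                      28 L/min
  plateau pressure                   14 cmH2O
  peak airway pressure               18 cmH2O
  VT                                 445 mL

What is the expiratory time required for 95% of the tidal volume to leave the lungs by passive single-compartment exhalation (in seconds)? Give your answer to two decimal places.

Flow: 28 L/min ÷ 60 = 0.4667 L/s.
R = (PIP − Pplat)/V̇ = (18 − 14) / 0.4667 = 4.0/0.4667 = 8.571 cmH2O·s/L.
C = Vt/(Pplat − PEEP) = 445.0 / (14 − 5) = 445.0/9.0 = 49.444 mL/cmH2O.
τ = R × C = 8.571 × 0.04944 L/cmH2O = 0.4238 s.
t = −τ·ln(1 − 0.95) = −0.4238·ln(0.05) = 1.27 s.

1.27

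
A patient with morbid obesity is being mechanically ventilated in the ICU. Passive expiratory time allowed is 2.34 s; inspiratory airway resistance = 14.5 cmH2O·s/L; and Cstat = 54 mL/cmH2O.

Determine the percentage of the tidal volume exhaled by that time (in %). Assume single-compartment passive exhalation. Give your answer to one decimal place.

95.0

τ = R × C = 14.5 × 54 mL/cmH2O = 14.5 × 0.054 L/cmH2O = 0.783 s.
Passive exhalation: V(t)/V₀ = e^(−t/τ) = e^(−2.34/0.783) = 0.05036.
Fraction exhaled = 1 − 0.05036 = 0.9496 → 94.96%.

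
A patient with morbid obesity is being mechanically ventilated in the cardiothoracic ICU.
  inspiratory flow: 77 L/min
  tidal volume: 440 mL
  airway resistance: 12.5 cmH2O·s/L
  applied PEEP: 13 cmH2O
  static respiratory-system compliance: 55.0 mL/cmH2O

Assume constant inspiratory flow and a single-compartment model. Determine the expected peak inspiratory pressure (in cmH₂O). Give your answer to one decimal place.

37.0

Flow: 77 L/min ÷ 60 = 1.2833 L/s.
Equation of motion (constant flow): PIP = Vt/C + R·V̇ + PEEP.
PIP = 440/55.0 + 12.5×1.2833 + 13 = 8.0 + 16.041 + 13 = 37.041 cmH2O.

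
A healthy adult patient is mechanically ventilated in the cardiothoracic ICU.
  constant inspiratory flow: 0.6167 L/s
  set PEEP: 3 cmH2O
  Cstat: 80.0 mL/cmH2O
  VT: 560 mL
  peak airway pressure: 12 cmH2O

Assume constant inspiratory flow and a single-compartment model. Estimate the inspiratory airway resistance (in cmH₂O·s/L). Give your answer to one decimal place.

3.2

Equation of motion (constant flow): PIP = Vt/C + R·V̇ + PEEP.
R·V̇ = PIP − Vt/C − PEEP = 12 − 560/80.0 − 3 = 12 − 7.0 − 3 = 2.0 cmH2O.
R = 2.0 / 0.6167 = 3.243 cmH2O·s/L.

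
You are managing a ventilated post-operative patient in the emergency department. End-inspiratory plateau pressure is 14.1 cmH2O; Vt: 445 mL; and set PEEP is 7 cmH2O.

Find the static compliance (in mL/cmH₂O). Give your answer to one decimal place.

Cstat = Vt / (Pplat − PEEP) = 445 / (14.1 − 7) = 445 / 7.1 = 62.676 mL/cmH2O.

62.7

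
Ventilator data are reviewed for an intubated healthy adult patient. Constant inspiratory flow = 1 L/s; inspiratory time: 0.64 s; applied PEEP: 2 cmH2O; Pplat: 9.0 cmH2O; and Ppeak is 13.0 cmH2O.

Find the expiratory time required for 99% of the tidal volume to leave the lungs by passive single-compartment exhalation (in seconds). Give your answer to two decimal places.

Vt = flow × Ti = 1 L/s × 0.64 s × 1000 mL/L = 640.0 mL.
R = (PIP − Pplat)/V̇ = (13.0 − 9.0) / 1 = 4.0/1 = 4.0 cmH2O·s/L.
C = Vt/(Pplat − PEEP) = 640.0 / (9.0 − 2) = 640.0/7.0 = 91.429 mL/cmH2O.
τ = R × C = 4.0 × 0.09143 L/cmH2O = 0.3657 s.
t = −τ·ln(1 − 0.99) = −0.3657·ln(0.01) = 1.684 s.

1.68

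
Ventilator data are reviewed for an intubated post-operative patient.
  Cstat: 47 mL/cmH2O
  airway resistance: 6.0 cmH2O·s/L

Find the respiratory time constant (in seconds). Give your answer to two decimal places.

0.28

τ = R × C = 6.0 × 47 mL/cmH2O = 6.0 × 0.047 L/cmH2O = 0.282 s.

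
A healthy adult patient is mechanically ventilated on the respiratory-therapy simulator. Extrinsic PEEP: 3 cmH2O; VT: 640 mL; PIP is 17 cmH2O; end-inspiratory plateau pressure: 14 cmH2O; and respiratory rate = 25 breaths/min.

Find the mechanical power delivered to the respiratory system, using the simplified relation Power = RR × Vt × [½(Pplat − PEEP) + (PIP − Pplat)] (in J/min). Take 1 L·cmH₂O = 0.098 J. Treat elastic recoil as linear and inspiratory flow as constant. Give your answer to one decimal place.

Per-breath work = Vt × [½(Pplat−PEEP) + (PIP−Pplat)] = 0.640 × [0.5×11.0 + 3.0] = 0.640 × 8.5 = 5.44 L·cmH2O.
Power = 25 × 5.44 = 136.0 L·cmH2O/min.
× 0.098 J/(L·cmH2O) → 13.328 J/min.

13.3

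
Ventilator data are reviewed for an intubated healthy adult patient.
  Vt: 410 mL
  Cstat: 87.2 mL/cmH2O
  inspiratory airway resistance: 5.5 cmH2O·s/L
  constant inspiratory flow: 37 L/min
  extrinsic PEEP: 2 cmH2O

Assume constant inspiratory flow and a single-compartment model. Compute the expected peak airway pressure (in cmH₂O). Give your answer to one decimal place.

10.1

Flow: 37 L/min ÷ 60 = 0.6167 L/s.
Equation of motion (constant flow): PIP = Vt/C + R·V̇ + PEEP.
PIP = 410/87.2 + 5.5×0.6167 + 2 = 4.702 + 3.392 + 2 = 10.094 cmH2O.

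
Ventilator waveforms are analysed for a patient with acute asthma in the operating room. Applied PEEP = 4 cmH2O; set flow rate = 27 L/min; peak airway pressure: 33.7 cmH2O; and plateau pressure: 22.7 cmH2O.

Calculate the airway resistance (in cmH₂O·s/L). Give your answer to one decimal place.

Flow: 27 L/min ÷ 60 = 0.45 L/s.
Raw = (PIP − Pplat) / flow = (33.7 − 22.7) / 0.45 = 11.0 / 0.45 = 24.444 cmH2O·s/L.

24.4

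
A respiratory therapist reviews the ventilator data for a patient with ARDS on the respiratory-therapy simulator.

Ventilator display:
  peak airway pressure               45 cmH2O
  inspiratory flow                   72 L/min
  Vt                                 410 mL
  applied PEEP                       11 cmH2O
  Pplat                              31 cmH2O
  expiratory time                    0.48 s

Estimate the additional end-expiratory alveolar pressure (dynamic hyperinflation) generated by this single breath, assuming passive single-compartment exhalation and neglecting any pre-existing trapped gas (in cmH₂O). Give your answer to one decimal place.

2.7

Flow: 72 L/min ÷ 60 = 1.2 L/s.
R = (PIP − Pplat)/V̇ = (45 − 31) / 1.2 = 14.0/1.2 = 11.667 cmH2O·s/L.
C = Vt/(Pplat − PEEP) = 410.0 / (31 − 11) = 410.0/20.0 = 20.5 mL/cmH2O.
τ = R × C = 11.667 × 0.0205 L/cmH2O = 0.2392 s.
Fraction remaining = e^(−Te/τ) = e^(−0.48/0.2392) = 0.1344; trapped volume = 410.0 × 0.1344 = 55.104 mL.
Additional alveolar pressure from trapping ≈ V_trapped / C = 55.104 / 20.5 = 2.688 cmH2O.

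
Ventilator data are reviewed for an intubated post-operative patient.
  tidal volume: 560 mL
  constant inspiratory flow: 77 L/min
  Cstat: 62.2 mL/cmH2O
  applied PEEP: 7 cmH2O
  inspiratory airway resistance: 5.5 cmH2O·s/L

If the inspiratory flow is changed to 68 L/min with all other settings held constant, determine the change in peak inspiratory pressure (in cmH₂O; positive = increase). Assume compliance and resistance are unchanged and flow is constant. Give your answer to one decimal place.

Flow: 77 L/min ÷ 60 = 1.2833 L/s.
New flow: 68 L/min ÷ 60 = 1.1333 L/s.
PIP = Vt/C + R·V̇ + PEEP (constant-flow equation of motion).
Only the resistive term changes: ΔPIP = R × ΔV̇ = 5.5 × (1.1333 − 1.2833) = 5.5 × -0.15 = -0.825 cmH2O.

-0.8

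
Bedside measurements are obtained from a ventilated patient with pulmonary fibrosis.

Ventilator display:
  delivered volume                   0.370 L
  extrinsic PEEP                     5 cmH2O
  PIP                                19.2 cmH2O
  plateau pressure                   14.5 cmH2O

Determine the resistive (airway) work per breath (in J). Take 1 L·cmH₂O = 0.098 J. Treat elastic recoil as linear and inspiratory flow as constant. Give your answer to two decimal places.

0.17

With constant inspiratory flow the resistive pressure is constant at PIP − Pplat = 19.2 − 14.5 = 4.7 cmH2O, so resistive work = 4.7 × 0.370 = 1.739 L·cmH2O.
× 0.098 J/(L·cmH2O) → 0.1704 J.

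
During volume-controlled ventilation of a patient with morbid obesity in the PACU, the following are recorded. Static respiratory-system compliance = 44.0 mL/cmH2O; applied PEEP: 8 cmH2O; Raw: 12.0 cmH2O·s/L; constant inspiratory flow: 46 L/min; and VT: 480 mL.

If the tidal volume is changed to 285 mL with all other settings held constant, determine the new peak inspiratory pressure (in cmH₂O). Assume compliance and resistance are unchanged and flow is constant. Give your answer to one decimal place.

Flow: 46 L/min ÷ 60 = 0.7667 L/s.
PIP = Vt/C + R·V̇ + PEEP (constant-flow equation of motion).
Only the elastic term changes: ΔPIP = ΔVt / C = (285 − 480) / 44.0 = -4.432 cmH2O.
Original PIP = 480/44.0 + 12.0×0.7667 + 8 = 28.109 cmH2O; new PIP = 28.109 + (-4.432) = 23.677 cmH2O.

23.7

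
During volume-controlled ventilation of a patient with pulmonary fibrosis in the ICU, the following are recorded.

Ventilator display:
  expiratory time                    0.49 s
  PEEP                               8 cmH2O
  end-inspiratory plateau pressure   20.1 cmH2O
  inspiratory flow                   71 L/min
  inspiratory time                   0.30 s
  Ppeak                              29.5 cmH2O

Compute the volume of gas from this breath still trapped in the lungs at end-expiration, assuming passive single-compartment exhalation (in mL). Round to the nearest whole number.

Flow: 71 L/min ÷ 60 = 1.1833 L/s.
Vt = flow × Ti = 1.1833 L/s × 0.30 s × 1000 mL/L = 354.99 mL.
R = (PIP − Pplat)/V̇ = (29.5 − 20.1) / 1.1833 = 9.4/1.1833 = 7.944 cmH2O·s/L.
C = Vt/(Pplat − PEEP) = 354.99 / (20.1 − 8) = 354.99/12.1 = 29.338 mL/cmH2O.
τ = R × C = 7.944 × 0.02934 L/cmH2O = 0.2331 s.
Fraction remaining = e^(−Te/τ) = e^(−0.49/0.2331) = 0.1222.
Trapped volume = 354.99 × 0.1222 = 43.38 mL.

43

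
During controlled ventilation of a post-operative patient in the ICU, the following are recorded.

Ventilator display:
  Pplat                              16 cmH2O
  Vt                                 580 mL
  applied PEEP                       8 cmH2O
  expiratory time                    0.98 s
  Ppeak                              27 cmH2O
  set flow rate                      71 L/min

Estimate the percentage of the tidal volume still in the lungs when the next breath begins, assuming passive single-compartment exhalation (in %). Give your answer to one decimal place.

Flow: 71 L/min ÷ 60 = 1.1833 L/s.
R = (PIP − Pplat)/V̇ = (27 − 16) / 1.1833 = 11.0/1.1833 = 9.296 cmH2O·s/L.
C = Vt/(Pplat − PEEP) = 580.0 / (16 − 8) = 580.0/8.0 = 72.5 mL/cmH2O.
τ = R × C = 9.296 × 0.0725 L/cmH2O = 0.674 s.
Fraction remaining at end-expiration = e^(−Te/τ) = e^(−0.98/0.674) = 0.2336 → 23.36%.

23.4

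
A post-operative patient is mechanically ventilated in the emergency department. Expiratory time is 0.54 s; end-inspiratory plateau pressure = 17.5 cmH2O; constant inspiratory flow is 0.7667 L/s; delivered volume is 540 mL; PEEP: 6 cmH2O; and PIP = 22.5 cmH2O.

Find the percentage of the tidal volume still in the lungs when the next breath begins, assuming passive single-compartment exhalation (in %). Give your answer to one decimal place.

R = (PIP − Pplat)/V̇ = (22.5 − 17.5) / 0.7667 = 5.0/0.7667 = 6.521 cmH2O·s/L.
C = Vt/(Pplat − PEEP) = 540.0 / (17.5 − 6) = 540.0/11.5 = 46.957 mL/cmH2O.
τ = R × C = 6.521 × 0.04696 L/cmH2O = 0.3062 s.
Fraction remaining at end-expiration = e^(−Te/τ) = e^(−0.54/0.3062) = 0.1714 → 17.14%.

17.1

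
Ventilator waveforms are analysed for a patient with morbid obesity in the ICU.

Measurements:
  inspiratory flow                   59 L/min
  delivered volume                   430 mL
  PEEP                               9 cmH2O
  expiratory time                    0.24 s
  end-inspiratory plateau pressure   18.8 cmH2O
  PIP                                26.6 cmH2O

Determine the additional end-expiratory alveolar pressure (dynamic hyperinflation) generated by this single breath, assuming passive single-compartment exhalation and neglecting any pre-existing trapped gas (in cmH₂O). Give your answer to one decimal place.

4.9

Flow: 59 L/min ÷ 60 = 0.9833 L/s.
R = (PIP − Pplat)/V̇ = (26.6 − 18.8) / 0.9833 = 7.8/0.9833 = 7.932 cmH2O·s/L.
C = Vt/(Pplat − PEEP) = 430.0 / (18.8 − 9) = 430.0/9.8 = 43.878 mL/cmH2O.
τ = R × C = 7.932 × 0.04388 L/cmH2O = 0.3481 s.
Fraction remaining = e^(−Te/τ) = e^(−0.24/0.3481) = 0.5018; trapped volume = 430.0 × 0.5018 = 215.77 mL.
Additional alveolar pressure from trapping ≈ V_trapped / C = 215.77 / 43.878 = 4.917 cmH2O.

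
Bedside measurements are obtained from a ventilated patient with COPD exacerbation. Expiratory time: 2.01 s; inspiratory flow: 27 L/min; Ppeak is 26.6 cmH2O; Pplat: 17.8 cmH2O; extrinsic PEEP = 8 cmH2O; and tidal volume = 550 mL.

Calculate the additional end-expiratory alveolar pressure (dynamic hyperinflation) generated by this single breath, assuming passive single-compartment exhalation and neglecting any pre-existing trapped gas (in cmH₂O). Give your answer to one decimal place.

Flow: 27 L/min ÷ 60 = 0.45 L/s.
R = (PIP − Pplat)/V̇ = (26.6 − 17.8) / 0.45 = 8.8/0.45 = 19.556 cmH2O·s/L.
C = Vt/(Pplat − PEEP) = 550.0 / (17.8 − 8) = 550.0/9.8 = 56.122 mL/cmH2O.
τ = R × C = 19.556 × 0.05612 L/cmH2O = 1.097 s.
Fraction remaining = e^(−Te/τ) = e^(−2.01/1.097) = 0.16; trapped volume = 550.0 × 0.16 = 88.0 mL.
Additional alveolar pressure from trapping ≈ V_trapped / C = 88.0 / 56.122 = 1.568 cmH2O.

1.6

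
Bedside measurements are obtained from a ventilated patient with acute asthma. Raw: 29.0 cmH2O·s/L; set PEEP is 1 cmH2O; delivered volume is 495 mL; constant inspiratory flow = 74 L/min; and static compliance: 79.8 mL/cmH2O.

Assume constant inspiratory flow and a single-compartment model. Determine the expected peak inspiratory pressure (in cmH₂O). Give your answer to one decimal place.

43.0

Flow: 74 L/min ÷ 60 = 1.2333 L/s.
Equation of motion (constant flow): PIP = Vt/C + R·V̇ + PEEP.
PIP = 495/79.8 + 29.0×1.2333 + 1 = 6.203 + 35.766 + 1 = 42.969 cmH2O.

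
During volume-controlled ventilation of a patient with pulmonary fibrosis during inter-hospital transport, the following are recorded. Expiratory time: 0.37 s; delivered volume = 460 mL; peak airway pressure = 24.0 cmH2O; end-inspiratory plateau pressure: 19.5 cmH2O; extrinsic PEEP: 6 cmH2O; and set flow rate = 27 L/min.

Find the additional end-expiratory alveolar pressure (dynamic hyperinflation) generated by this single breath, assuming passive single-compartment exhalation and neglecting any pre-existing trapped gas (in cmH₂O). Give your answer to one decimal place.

Flow: 27 L/min ÷ 60 = 0.45 L/s.
R = (PIP − Pplat)/V̇ = (24.0 − 19.5) / 0.45 = 4.5/0.45 = 10.0 cmH2O·s/L.
C = Vt/(Pplat − PEEP) = 460.0 / (19.5 − 6) = 460.0/13.5 = 34.074 mL/cmH2O.
τ = R × C = 10.0 × 0.03407 L/cmH2O = 0.3407 s.
Fraction remaining = e^(−Te/τ) = e^(−0.37/0.3407) = 0.3376; trapped volume = 460.0 × 0.3376 = 155.3 mL.
Additional alveolar pressure from trapping ≈ V_trapped / C = 155.3 / 34.074 = 4.558 cmH2O.

4.6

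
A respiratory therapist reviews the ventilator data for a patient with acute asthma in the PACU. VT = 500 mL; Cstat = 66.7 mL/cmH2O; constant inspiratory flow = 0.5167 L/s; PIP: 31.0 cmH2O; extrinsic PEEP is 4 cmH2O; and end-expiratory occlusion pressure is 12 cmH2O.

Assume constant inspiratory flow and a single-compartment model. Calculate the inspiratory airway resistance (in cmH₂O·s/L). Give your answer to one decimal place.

Total PEEP = 12 cmH2O (set 4 + intrinsic 8); this is the baseline alveolar pressure.
Equation of motion (constant flow): PIP = Vt/C + R·V̇ + PEEP.
R·V̇ = PIP − Vt/C − PEEP = 31.0 − 500/66.7 − 12 = 31.0 − 7.496 − 12 = 11.504 cmH2O.
R = 11.504 / 0.5167 = 22.264 cmH2O·s/L.

22.3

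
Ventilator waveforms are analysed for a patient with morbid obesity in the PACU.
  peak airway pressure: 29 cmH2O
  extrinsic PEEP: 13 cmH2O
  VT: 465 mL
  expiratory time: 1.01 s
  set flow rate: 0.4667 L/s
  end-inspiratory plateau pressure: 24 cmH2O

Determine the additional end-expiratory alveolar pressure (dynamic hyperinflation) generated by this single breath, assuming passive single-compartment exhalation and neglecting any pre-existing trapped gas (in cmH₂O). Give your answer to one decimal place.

1.2

R = (PIP − Pplat)/V̇ = (29 − 24) / 0.4667 = 5.0/0.4667 = 10.714 cmH2O·s/L.
C = Vt/(Pplat − PEEP) = 465.0 / (24 − 13) = 465.0/11.0 = 42.273 mL/cmH2O.
τ = R × C = 10.714 × 0.04227 L/cmH2O = 0.4529 s.
Fraction remaining = e^(−Te/τ) = e^(−1.01/0.4529) = 0.1075; trapped volume = 465.0 × 0.1075 = 49.988 mL.
Additional alveolar pressure from trapping ≈ V_trapped / C = 49.988 / 42.273 = 1.183 cmH2O.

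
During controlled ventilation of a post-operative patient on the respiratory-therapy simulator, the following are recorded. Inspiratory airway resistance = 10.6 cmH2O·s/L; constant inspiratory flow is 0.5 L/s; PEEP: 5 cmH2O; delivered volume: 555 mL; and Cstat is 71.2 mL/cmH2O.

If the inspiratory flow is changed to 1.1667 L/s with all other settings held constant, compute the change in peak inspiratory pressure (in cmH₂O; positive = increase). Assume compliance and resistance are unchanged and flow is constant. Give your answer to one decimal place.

7.1

PIP = Vt/C + R·V̇ + PEEP (constant-flow equation of motion).
Only the resistive term changes: ΔPIP = R × ΔV̇ = 10.6 × (1.1667 − 0.5) = 10.6 × 0.6667 = 7.067 cmH2O.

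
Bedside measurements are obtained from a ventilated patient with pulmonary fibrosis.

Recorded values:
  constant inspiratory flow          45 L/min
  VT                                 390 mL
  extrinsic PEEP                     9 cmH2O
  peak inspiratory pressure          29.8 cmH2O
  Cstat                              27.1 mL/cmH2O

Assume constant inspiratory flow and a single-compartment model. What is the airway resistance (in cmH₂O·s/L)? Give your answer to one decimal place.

Flow: 45 L/min ÷ 60 = 0.75 L/s.
Equation of motion (constant flow): PIP = Vt/C + R·V̇ + PEEP.
R·V̇ = PIP − Vt/C − PEEP = 29.8 − 390/27.1 − 9 = 29.8 − 14.391 − 9 = 6.409 cmH2O.
R = 6.409 / 0.75 = 8.545 cmH2O·s/L.

8.5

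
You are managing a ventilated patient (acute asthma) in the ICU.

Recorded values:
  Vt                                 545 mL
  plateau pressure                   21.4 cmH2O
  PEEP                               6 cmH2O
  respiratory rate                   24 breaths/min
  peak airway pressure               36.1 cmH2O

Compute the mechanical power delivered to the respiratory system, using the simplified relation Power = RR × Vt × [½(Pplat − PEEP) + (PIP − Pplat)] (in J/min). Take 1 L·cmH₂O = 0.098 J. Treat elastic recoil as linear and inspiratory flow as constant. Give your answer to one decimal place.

Per-breath work = Vt × [½(Pplat−PEEP) + (PIP−Pplat)] = 0.545 × [0.5×15.4 + 14.7] = 0.545 × 22.4 = 12.208 L·cmH2O.
Power = 24 × 12.208 = 292.99 L·cmH2O/min.
× 0.098 J/(L·cmH2O) → 28.713 J/min.

28.7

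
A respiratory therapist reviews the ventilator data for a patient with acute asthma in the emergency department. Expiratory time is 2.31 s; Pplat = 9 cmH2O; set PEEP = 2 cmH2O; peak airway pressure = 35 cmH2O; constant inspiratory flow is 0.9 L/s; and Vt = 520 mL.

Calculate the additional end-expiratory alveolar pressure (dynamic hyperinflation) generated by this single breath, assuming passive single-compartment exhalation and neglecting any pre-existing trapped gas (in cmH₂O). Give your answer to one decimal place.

R = (PIP − Pplat)/V̇ = (35 − 9) / 0.9 = 26.0/0.9 = 28.889 cmH2O·s/L.
C = Vt/(Pplat − PEEP) = 520.0 / (9 − 2) = 520.0/7.0 = 74.286 mL/cmH2O.
τ = R × C = 28.889 × 0.07429 L/cmH2O = 2.146 s.
Fraction remaining = e^(−Te/τ) = e^(−2.31/2.146) = 0.3408; trapped volume = 520.0 × 0.3408 = 177.22 mL.
Additional alveolar pressure from trapping ≈ V_trapped / C = 177.22 / 74.286 = 2.386 cmH2O.

2.4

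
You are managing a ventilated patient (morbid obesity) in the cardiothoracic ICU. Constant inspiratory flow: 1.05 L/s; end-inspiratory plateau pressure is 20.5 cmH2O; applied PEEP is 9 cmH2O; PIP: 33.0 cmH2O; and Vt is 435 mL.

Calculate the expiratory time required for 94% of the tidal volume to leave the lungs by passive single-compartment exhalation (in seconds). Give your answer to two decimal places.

R = (PIP − Pplat)/V̇ = (33.0 − 20.5) / 1.05 = 12.5/1.05 = 11.905 cmH2O·s/L.
C = Vt/(Pplat − PEEP) = 435.0 / (20.5 − 9) = 435.0/11.5 = 37.826 mL/cmH2O.
τ = R × C = 11.905 × 0.03783 L/cmH2O = 0.4504 s.
t = −τ·ln(1 − 0.94) = −0.4504·ln(0.06) = 1.267 s.

1.27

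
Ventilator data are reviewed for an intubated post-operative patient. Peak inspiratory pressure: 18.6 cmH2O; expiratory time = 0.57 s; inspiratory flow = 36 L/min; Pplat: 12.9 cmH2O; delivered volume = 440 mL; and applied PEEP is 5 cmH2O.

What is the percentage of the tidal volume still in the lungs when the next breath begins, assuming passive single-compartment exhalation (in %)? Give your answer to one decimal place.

Flow: 36 L/min ÷ 60 = 0.6 L/s.
R = (PIP − Pplat)/V̇ = (18.6 − 12.9) / 0.6 = 5.7/0.6 = 9.5 cmH2O·s/L.
C = Vt/(Pplat − PEEP) = 440.0 / (12.9 − 5) = 440.0/7.9 = 55.696 mL/cmH2O.
τ = R × C = 9.5 × 0.0557 L/cmH2O = 0.5292 s.
Fraction remaining at end-expiration = e^(−Te/τ) = e^(−0.57/0.5292) = 0.3406 → 34.06%.

34.1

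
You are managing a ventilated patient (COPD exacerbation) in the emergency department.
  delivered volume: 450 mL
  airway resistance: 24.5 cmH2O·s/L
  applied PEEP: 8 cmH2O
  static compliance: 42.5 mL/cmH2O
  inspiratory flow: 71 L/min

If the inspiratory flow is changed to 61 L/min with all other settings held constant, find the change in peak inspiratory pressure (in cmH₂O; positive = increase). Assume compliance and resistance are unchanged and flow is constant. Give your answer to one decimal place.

Flow: 71 L/min ÷ 60 = 1.1833 L/s.
New flow: 61 L/min ÷ 60 = 1.0167 L/s.
PIP = Vt/C + R·V̇ + PEEP (constant-flow equation of motion).
Only the resistive term changes: ΔPIP = R × ΔV̇ = 24.5 × (1.0167 − 1.1833) = 24.5 × -0.1666 = -4.082 cmH2O.

-4.1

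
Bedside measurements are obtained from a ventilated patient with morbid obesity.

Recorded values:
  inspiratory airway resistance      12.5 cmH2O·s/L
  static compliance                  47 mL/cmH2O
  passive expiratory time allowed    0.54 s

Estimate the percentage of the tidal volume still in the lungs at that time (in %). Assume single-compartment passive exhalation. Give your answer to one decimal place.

τ = R × C = 12.5 × 47 mL/cmH2O = 12.5 × 0.047 L/cmH2O = 0.5875 s.
Passive exhalation: V(t)/V₀ = e^(−t/τ) = e^(−0.54/0.5875) = 0.3989.
Fraction remaining = 0.3989 → 39.89%.

39.9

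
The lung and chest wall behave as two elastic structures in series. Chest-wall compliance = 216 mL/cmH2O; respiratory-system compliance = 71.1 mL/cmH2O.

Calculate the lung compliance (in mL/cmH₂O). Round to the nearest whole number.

106

1/CL = 1/Crs − 1/Ccw.
1/CL = 1/71.1 − 1/216 = 0.009435.
CL = 105.99 mL/cmH2O.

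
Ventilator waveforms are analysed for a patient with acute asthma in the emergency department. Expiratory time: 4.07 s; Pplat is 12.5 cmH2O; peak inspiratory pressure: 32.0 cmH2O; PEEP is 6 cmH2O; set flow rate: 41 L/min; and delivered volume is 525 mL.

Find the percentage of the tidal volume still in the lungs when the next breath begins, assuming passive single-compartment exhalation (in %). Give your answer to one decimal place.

17.1

Flow: 41 L/min ÷ 60 = 0.6833 L/s.
R = (PIP − Pplat)/V̇ = (32.0 − 12.5) / 0.6833 = 19.5/0.6833 = 28.538 cmH2O·s/L.
C = Vt/(Pplat − PEEP) = 525.0 / (12.5 − 6) = 525.0/6.5 = 80.769 mL/cmH2O.
τ = R × C = 28.538 × 0.08077 L/cmH2O = 2.305 s.
Fraction remaining at end-expiration = e^(−Te/τ) = e^(−4.07/2.305) = 0.1711 → 17.11%.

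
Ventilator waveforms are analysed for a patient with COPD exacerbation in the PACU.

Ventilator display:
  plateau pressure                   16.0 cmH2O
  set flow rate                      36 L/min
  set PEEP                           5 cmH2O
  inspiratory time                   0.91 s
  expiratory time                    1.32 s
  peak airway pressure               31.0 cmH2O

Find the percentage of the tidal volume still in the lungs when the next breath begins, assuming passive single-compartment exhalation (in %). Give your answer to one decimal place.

34.5

Flow: 36 L/min ÷ 60 = 0.6 L/s.
Vt = flow × Ti = 0.6 L/s × 0.91 s × 1000 mL/L = 546.0 mL.
R = (PIP − Pplat)/V̇ = (31.0 − 16.0) / 0.6 = 15.0/0.6 = 25.0 cmH2O·s/L.
C = Vt/(Pplat − PEEP) = 546.0 / (16.0 − 5) = 546.0/11.0 = 49.636 mL/cmH2O.
τ = R × C = 25.0 × 0.04964 L/cmH2O = 1.241 s.
Fraction remaining at end-expiration = e^(−Te/τ) = e^(−1.32/1.241) = 0.3452 → 34.52%.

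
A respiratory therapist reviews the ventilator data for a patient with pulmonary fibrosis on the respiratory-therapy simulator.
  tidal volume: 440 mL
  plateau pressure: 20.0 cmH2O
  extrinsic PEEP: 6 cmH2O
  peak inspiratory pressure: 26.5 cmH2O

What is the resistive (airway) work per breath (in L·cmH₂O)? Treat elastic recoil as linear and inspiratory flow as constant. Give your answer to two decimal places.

2.86

With constant inspiratory flow the resistive pressure is constant at PIP − Pplat = 26.5 − 20.0 = 6.5 cmH2O, so resistive work = 6.5 × 0.440 = 2.86 L·cmH2O.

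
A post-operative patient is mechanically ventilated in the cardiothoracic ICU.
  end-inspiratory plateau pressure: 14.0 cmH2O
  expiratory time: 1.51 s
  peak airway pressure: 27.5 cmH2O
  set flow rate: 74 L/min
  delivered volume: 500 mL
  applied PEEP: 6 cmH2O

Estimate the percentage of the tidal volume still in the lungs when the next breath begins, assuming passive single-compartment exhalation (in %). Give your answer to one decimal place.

Flow: 74 L/min ÷ 60 = 1.2333 L/s.
R = (PIP − Pplat)/V̇ = (27.5 − 14.0) / 1.2333 = 13.5/1.2333 = 10.946 cmH2O·s/L.
C = Vt/(Pplat − PEEP) = 500.0 / (14.0 − 6) = 500.0/8.0 = 62.5 mL/cmH2O.
τ = R × C = 10.946 × 0.0625 L/cmH2O = 0.6841 s.
Fraction remaining at end-expiration = e^(−Te/τ) = e^(−1.51/0.6841) = 0.11 → 11.0%.

11.0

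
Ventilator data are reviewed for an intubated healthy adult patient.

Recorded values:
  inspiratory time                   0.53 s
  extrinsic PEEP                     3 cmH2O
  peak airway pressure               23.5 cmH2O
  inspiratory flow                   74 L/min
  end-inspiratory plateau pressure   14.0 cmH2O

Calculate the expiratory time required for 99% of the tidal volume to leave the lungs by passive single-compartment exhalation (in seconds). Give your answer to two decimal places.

2.11

Flow: 74 L/min ÷ 60 = 1.2333 L/s.
Vt = flow × Ti = 1.2333 L/s × 0.53 s × 1000 mL/L = 653.65 mL.
R = (PIP − Pplat)/V̇ = (23.5 − 14.0) / 1.2333 = 9.5/1.2333 = 7.703 cmH2O·s/L.
C = Vt/(Pplat − PEEP) = 653.65 / (14.0 − 3) = 653.65/11.0 = 59.423 mL/cmH2O.
τ = R × C = 7.703 × 0.05942 L/cmH2O = 0.4577 s.
t = −τ·ln(1 − 0.99) = −0.4577·ln(0.01) = 2.108 s.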